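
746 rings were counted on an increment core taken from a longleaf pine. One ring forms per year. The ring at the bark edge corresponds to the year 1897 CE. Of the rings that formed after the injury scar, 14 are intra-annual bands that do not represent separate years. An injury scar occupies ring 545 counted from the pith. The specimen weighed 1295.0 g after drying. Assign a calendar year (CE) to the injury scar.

746 − 545 = 201 rings lie beyond the injury scar toward the bark edge.
Removing the 14 false rings leaves 201 − 14 = 187 true rings beyond the injury scar.
Counting back 187 years from 1897 CE places the injury scar in 1897 − 187 = 1710 CE.

1710 CE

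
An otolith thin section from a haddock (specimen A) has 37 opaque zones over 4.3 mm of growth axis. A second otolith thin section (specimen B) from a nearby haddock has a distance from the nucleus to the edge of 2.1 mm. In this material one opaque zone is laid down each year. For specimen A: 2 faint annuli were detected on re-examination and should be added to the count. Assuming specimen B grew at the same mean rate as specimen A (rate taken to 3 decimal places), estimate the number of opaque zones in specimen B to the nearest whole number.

Specimen A: adjusted count: 37 + 2 = 39 opaque zones.
A: Extension rate ≈ 4.3 / 39 = 0.110 mm/year.
Specimen B: 2.1 mm / 0.110 mm per year = 19.09 years ≈ 19 opaque zones.

19 opaque zones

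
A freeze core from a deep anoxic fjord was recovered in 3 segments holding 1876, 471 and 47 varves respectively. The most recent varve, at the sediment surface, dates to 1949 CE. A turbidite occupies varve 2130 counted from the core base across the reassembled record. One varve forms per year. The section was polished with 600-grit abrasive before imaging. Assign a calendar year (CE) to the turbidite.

Total varves = 1876 + 471 + 47 = 2394.
2394 − 2130 = 264 varves lie beyond the turbidite toward the sediment surface.
The varve at the sediment surface is 1949 CE, so the turbidite dates to 1949 − 264 = 1685 CE.

1685 CE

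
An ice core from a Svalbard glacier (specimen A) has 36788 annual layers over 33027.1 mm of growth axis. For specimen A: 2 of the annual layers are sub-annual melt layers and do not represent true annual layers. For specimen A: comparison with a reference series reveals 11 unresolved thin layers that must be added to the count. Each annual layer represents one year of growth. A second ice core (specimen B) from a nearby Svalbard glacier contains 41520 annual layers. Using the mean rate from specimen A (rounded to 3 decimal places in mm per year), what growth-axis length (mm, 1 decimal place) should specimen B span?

37285.0 mm

Specimen A: correcting the raw count gives 36788 − 2 + 11 = 36797 true annual layers.
A: 33027.1 mm over 36797 years gives 33027.1 / 36797 ≈ 0.898 mm per year.
Length of B = 0.898 × 41520 = 37285.0 mm.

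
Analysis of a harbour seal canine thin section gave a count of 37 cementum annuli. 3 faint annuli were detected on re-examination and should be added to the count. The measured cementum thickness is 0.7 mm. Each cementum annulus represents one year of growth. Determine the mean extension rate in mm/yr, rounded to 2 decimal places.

0.02 mm/yr

True cementum annulus count = 37 + 3 = 40.
Extension rate ≈ 0.7 / 40 = 0.02 mm/yr.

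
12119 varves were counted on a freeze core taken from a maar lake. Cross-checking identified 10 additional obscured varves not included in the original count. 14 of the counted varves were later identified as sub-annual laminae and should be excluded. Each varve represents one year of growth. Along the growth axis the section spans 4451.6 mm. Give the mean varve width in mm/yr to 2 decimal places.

After corrections the count is 12119 − 14 + 10 = 12115 varves.
Mean rate = 4451.6 mm / 12115 years ≈ 0.37 mm/yr.

0.37 mm/yr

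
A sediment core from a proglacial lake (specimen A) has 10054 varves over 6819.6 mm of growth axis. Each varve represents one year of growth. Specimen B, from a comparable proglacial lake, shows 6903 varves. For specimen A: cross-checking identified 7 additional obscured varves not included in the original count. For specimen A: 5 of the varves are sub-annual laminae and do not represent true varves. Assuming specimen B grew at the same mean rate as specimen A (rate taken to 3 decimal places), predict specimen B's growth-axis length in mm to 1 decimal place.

Specimen A: true varve count = 10054 − 5 + 7 = 10056.
A: Mean rate = 6819.6 mm / 10056 years ≈ 0.678 mm/yr.
Length of B = 0.678 × 6903 = 4680.2 mm.

4680.2 mm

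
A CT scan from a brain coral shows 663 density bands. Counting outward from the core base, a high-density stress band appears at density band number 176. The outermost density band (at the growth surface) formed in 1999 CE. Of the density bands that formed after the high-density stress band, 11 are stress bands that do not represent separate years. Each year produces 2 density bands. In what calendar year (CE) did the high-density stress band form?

1761 CE

The high-density stress band sits at density band 176 from the core base, so 663 − 176 = 487 density bands formed after it.
487 − 11 false = 476 true density bands after the high-density stress band.
Dividing by 2 density bands per year: 476 / 2 = 238 years.
The density band at the growth surface is 1999 CE, so the high-density stress band dates to 1999 − 238 = 1761 CE.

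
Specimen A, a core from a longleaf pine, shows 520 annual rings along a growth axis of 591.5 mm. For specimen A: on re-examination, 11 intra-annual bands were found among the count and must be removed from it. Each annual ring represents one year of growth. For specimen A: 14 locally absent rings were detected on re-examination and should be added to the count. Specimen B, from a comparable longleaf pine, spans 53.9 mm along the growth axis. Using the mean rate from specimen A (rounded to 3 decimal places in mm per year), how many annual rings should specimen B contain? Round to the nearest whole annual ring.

Specimen A: true annual ring count = 520 − 11 + 14 = 523.
A: 591.5 mm over 523 years gives 591.5 / 523 ≈ 1.131 mm/year.
B spans 53.9 / 1.131 = 47.66 years ≈ 48 annual rings.

48 annual rings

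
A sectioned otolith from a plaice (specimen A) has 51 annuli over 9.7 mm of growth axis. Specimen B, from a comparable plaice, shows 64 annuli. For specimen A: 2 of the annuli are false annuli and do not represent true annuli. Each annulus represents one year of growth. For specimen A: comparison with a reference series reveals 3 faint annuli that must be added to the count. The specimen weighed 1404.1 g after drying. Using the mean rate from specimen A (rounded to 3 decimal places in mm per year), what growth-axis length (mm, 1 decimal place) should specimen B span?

12.0 mm

Specimen A: after corrections the count is 51 − 2 + 3 = 52 annuli.
A: Extension rate ≈ 9.7 / 52 = 0.187 mm/yr.
Length of B = 0.187 × 64 = 12.0 mm.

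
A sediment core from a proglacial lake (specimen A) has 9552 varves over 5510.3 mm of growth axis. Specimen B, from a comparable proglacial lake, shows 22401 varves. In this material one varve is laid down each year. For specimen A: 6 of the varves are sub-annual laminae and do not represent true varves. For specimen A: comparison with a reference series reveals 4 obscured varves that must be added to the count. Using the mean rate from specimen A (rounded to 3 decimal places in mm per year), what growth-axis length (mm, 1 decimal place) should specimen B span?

12925.4 mm

Specimen A: true varve count = 9552 − 6 + 4 = 9550.
A: Mean rate = 5510.3 mm / 9550 years ≈ 0.577 mm/year.
For B, 0.577 mm/year × 22401 years = 12925.4 mm.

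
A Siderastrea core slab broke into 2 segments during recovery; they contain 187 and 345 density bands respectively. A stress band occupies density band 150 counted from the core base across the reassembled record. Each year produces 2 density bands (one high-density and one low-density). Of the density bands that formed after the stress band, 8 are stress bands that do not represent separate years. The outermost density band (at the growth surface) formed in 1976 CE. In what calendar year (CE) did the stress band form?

1789 CE

Total density bands = 187 + 345 = 532.
The stress band sits at density band 150 from the core base, so 532 − 150 = 382 density bands formed after it.
Excluding 8 false density bands: 382 − 8 = 374.
Dividing by 2 density bands per year: 374 / 2 = 187 years.
1976 − 187 = 1789 CE.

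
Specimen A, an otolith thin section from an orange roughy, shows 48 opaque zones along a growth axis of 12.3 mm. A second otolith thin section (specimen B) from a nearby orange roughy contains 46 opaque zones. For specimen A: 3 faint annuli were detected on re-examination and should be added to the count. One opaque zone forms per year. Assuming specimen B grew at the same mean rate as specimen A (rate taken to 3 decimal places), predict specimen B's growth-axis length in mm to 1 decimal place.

11.1 mm

Specimen A: adjusted count: 48 + 3 = 51 opaque zones.
A: Mean rate = 12.3 mm / 51 years ≈ 0.241 mm per year.
Length of B = 0.241 × 46 = 11.1 mm.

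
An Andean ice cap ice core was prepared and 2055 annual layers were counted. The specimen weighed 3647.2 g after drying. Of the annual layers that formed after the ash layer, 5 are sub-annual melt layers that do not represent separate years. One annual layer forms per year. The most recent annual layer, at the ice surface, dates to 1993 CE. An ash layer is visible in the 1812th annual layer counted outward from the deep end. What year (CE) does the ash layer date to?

1755 CE

Between annual layer 1812 and the ice surface there are 2055 − 1812 = 243 annual layers.
Excluding 5 false annual layers: 243 − 5 = 238.
Counting back 238 years from 1993 CE places the ash layer in 1993 − 238 = 1755 CE.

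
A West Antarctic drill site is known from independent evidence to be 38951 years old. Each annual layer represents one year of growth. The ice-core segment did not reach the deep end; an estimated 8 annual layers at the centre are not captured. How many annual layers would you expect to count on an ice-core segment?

One annual layer per year gives 38951 annual layers over 38951 years.
38951 − 8 missed = 38943 annual layers expected in the prepared section.

38943 annual layers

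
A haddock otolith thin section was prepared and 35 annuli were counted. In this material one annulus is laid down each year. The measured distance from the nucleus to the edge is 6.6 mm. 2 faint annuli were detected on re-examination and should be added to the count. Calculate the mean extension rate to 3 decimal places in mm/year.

0.178 mm/year

True annulus count = 35 + 2 = 37.
6.6 mm over 37 years gives 6.6 / 37 ≈ 0.178 mm/year.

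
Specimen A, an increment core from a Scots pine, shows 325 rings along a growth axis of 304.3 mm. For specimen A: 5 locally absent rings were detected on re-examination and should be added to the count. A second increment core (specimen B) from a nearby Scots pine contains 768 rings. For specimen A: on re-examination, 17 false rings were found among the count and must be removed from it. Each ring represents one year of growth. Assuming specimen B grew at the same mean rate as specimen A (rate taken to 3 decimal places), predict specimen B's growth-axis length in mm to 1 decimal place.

Specimen A: adjusted count: 325 − 17 + 5 = 313 rings.
A: 304.3 mm over 313 years gives 304.3 / 313 ≈ 0.972 mm per year.
For B, 0.972 mm/year × 768 years = 746.5 mm.

746.5 mm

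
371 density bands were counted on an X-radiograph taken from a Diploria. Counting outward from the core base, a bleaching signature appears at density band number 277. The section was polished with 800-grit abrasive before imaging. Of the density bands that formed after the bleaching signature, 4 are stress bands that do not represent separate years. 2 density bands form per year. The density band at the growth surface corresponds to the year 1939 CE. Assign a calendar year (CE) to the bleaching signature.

Between density band 277 and the growth surface there are 371 − 277 = 94 density bands.
94 − 4 false = 90 true density bands after the bleaching signature.
90 density bands at 2 per year is 90 / 2 = 45 years.
The density band at the growth surface is 1939 CE, so the bleaching signature dates to 1939 − 45 = 1894 CE.

1894 CE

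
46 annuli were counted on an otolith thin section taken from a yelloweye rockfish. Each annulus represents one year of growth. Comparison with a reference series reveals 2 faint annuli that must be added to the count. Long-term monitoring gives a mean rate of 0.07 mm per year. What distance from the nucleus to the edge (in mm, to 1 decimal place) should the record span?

3.4 mm

Adjusted count: 46 + 2 = 48 annuli.
48 years at 0.07 mm/year gives 0.07 × 48 = 3.4 mm.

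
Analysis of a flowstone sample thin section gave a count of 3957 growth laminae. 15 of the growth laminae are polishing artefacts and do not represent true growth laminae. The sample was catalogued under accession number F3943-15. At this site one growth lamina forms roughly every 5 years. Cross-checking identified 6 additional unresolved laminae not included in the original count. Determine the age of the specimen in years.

19740 years

After corrections the count is 3957 − 15 + 6 = 3948 growth laminae.
At 5 years per growth lamina, 3948 × 5 = 19740 years.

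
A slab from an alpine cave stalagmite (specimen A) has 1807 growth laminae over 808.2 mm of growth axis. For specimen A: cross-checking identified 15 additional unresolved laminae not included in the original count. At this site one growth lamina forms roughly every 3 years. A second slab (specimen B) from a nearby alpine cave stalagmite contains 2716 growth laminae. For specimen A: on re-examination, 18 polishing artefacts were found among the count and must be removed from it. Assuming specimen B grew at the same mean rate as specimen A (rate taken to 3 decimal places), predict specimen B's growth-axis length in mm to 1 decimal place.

Specimen A: correcting the raw count gives 1807 − 18 + 15 = 1804 true growth laminae.
Specimen A: 1804 growth laminae at 3 years each span 1804 × 3 = 5412 years.
A: 808.2 mm over 5412 years gives 808.2 / 5412 ≈ 0.149 mm/year.
Specimen B: 2716 growth laminae at 3 years each span 2716 × 3 = 8148 years. B's length ≈ 0.149 × 8148 = 1214.1 mm.

1214.1 mm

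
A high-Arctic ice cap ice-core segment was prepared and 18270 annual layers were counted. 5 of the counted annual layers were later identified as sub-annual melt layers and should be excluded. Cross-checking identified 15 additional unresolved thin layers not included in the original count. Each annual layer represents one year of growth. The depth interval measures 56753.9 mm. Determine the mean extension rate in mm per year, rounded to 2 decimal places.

3.10 mm per year

After corrections the count is 18270 − 5 + 15 = 18280 annual layers.
Mean rate = 56753.9 mm / 18280 years ≈ 3.10 mm per year.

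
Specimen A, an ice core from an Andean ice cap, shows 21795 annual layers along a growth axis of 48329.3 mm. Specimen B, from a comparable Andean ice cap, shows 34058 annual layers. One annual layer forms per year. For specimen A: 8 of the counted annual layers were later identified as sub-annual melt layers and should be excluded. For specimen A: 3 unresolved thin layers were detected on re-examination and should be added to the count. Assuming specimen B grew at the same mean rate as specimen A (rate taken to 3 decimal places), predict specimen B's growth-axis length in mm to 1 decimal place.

75540.6 mm

Specimen A: adjusted count: 21795 − 8 + 3 = 21790 annual layers.
A: 48329.3 mm over 21790 years gives 48329.3 / 21790 ≈ 2.218 mm/yr.
For B, 2.218 mm/year × 34058 years = 75540.6 mm.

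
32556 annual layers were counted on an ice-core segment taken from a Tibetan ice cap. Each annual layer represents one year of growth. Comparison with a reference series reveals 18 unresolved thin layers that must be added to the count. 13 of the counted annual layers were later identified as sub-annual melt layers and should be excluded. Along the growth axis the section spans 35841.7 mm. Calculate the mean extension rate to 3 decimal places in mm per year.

Correcting the raw count gives 32556 − 13 + 18 = 32561 true annual layers.
Mean rate = 35841.7 mm / 32561 years ≈ 1.101 mm per year.

1.101 mm per year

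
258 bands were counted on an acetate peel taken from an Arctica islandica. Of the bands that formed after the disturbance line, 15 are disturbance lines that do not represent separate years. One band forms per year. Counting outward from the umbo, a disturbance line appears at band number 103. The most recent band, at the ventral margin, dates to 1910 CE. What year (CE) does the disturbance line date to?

1770 CE

Between band 103 and the ventral margin there are 258 − 103 = 155 bands.
155 − 15 false = 140 true bands after the disturbance line.
1910 − 140 = 1770 CE.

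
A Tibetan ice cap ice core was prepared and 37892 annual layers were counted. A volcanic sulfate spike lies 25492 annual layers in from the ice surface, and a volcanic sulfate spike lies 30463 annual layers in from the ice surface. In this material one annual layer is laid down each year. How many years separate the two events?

4971 years

The two markers are separated by 30463 − 25492 = 4971 annual layers.
One annual layer per year makes the interval 4971 years.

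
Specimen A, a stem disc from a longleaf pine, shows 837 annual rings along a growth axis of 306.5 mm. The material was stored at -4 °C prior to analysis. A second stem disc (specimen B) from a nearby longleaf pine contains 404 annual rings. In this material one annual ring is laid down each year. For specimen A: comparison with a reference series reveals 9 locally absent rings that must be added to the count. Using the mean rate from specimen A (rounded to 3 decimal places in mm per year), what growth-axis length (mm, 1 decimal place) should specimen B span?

Specimen A: correcting the raw count gives 837 + 9 = 846 true annual rings.
A: Mean rate = 306.5 mm / 846 years ≈ 0.362 mm/year.
Length of B = 0.362 × 404 = 146.2 mm.

146.2 mm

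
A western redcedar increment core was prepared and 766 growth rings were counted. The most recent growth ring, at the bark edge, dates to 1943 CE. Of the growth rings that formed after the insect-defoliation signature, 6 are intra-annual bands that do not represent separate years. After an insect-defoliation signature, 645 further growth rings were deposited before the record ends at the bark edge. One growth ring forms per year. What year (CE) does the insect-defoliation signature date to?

1304 CE

645 growth rings post-date the insect-defoliation signature.
Excluding 6 false growth rings: 645 − 6 = 639.
Counting back 639 years from 1943 CE places the insect-defoliation signature in 1943 − 639 = 1304 CE.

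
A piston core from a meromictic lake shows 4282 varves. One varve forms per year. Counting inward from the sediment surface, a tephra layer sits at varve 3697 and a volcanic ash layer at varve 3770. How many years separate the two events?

3770 − 3697 = 73 varves lie between the two events.
That is 73 years at one varve per year.

73 years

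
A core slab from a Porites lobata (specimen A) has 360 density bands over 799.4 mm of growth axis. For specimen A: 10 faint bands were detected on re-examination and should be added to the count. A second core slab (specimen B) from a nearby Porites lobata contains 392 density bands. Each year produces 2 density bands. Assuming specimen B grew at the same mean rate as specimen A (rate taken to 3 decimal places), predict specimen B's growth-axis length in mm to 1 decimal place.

846.9 mm

Specimen A: true density band count = 360 + 10 = 370.
Specimen A: with 2 density bands per year, 370 / 2 = 185 years.
A: Extension rate ≈ 799.4 / 185 = 4.321 mm/yr.
Specimen B: dividing by 2 density bands per year: 392 / 2 = 196 years. For B, 4.321 mm/year × 196 years = 846.9 mm.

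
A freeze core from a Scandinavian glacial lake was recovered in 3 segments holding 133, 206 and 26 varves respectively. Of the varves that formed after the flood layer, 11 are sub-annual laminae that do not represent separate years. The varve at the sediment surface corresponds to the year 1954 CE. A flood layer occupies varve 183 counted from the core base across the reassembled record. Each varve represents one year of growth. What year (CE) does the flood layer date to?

Total varves = 133 + 206 + 26 = 365.
The flood layer sits at varve 183 from the core base, so 365 − 183 = 182 varves formed after it.
Excluding 11 false varves: 182 − 11 = 171.
Counting back 171 years from 1954 CE places the flood layer in 1954 − 171 = 1783 CE.

1783 CE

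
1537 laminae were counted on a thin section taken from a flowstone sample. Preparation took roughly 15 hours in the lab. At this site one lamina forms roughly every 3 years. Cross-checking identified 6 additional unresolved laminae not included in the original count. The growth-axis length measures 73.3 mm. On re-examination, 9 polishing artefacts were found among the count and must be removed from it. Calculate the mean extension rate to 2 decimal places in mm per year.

0.02 mm per year

Correcting the raw count gives 1537 − 9 + 6 = 1534 true laminae.
1534 laminae at 3 years each span 1534 × 3 = 4602 years.
Extension rate ≈ 73.3 / 4602 = 0.02 mm per year.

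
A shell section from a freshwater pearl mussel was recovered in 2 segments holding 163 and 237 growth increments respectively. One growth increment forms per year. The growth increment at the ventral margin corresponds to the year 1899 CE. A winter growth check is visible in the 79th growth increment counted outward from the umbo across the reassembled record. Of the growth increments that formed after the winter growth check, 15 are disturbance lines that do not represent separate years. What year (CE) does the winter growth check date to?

Total growth increments = 163 + 237 = 400.
The winter growth check sits at growth increment 79 from the umbo, so 400 − 79 = 321 growth increments formed after it.
Removing the 15 false growth increments leaves 321 − 15 = 306 true growth increments beyond the winter growth check.
Counting back 306 years from 1899 CE places the winter growth check in 1899 − 306 = 1593 CE.

1593 CE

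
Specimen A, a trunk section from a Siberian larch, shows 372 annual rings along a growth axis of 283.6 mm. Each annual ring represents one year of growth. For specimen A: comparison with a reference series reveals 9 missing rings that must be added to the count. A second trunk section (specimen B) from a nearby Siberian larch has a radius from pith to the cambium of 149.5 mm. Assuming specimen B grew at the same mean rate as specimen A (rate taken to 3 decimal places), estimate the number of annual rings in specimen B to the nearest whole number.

Specimen A: correcting the raw count gives 372 + 9 = 381 true annual rings.
A: 283.6 mm over 381 years gives 283.6 / 381 ≈ 0.744 mm per year.
B spans 149.5 / 0.744 = 200.94 years ≈ 201 annual rings.

201 annual rings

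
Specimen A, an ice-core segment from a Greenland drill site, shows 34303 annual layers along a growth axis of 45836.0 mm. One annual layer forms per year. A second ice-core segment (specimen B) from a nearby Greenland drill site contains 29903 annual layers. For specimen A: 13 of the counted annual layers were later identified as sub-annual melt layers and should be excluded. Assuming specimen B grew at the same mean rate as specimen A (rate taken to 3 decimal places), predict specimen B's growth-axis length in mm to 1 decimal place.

39980.3 mm

Specimen A: after corrections the count is 34303 − 13 = 34290 annual layers.
A: Extension rate ≈ 45836.0 / 34290 = 1.337 mm/year.
B's length ≈ 1.337 × 29903 = 39980.3 mm.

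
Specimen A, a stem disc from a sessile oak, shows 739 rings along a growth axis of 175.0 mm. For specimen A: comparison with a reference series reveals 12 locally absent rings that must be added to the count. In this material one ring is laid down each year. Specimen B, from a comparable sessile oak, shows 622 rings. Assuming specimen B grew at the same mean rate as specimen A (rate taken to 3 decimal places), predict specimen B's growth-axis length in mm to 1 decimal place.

144.9 mm

Specimen A: after corrections the count is 739 + 12 = 751 rings.
A: Mean rate = 175.0 mm / 751 years ≈ 0.233 mm/yr.
Length of B = 0.233 × 622 = 144.9 mm.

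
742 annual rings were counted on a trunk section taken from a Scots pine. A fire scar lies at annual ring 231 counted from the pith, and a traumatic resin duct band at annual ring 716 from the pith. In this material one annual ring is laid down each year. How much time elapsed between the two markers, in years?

Separation: 716 − 231 = 485 annual rings.
One annual ring per year makes the interval 485 years.

485 years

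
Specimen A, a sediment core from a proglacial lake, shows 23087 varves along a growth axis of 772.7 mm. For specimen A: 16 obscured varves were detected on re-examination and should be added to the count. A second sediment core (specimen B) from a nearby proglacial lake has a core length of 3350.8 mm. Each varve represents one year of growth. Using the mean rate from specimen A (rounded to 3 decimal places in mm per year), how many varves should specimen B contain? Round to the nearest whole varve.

Specimen A: true varve count = 23087 + 16 = 23103.
A: Extension rate ≈ 772.7 / 23103 = 0.033 mm/year.
Specimen B: 3350.8 mm / 0.033 mm per year = 101539.39 years ≈ 101539 varves.

101539 varves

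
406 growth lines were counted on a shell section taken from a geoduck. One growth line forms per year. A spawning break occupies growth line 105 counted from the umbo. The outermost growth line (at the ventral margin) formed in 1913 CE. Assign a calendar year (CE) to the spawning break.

1612 CE

The spawning break sits at growth line 105 from the umbo, so 406 − 105 = 301 growth lines formed after it.
The growth line at the ventral margin is 1913 CE, so the spawning break dates to 1913 − 301 = 1612 CE.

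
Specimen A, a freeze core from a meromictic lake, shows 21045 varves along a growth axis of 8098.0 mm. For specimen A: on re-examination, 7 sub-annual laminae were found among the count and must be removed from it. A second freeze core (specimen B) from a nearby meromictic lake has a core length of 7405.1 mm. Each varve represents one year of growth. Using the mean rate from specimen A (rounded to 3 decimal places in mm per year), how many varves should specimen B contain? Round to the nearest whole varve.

19234 varves

Specimen A: correcting the raw count gives 21045 − 7 = 21038 true varves.
A: Mean rate = 8098.0 mm / 21038 years ≈ 0.385 mm/year.
Specimen B: 7405.1 mm / 0.385 mm per year = 19234.03 years ≈ 19234 varves.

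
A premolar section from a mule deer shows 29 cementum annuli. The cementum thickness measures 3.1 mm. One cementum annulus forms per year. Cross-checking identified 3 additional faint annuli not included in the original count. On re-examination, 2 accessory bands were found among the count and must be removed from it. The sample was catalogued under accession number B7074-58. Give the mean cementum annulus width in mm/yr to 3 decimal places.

Correcting the raw count gives 29 − 2 + 3 = 30 true cementum annuli.
Mean rate = 3.1 mm / 30 years ≈ 0.103 mm/yr.

0.103 mm/yr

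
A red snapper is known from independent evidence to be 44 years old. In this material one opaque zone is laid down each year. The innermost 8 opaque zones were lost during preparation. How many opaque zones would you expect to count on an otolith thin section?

36 opaque zones

Expected opaque zones over 44 years: 44.
Subtracting the 8 opaque zones not captured gives 44 − 8 = 36 opaque zones in the record.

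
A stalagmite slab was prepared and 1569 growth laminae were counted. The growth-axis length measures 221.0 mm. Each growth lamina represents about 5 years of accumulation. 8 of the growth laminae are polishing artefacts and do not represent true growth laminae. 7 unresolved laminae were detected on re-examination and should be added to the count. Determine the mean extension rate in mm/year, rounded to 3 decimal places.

0.028 mm/year

True growth lamina count = 1569 − 8 + 7 = 1568.
Multiplying by 5 years per growth lamina: 1568 × 5 = 7840 years.
Mean rate = 221.0 mm / 7840 years ≈ 0.028 mm/year.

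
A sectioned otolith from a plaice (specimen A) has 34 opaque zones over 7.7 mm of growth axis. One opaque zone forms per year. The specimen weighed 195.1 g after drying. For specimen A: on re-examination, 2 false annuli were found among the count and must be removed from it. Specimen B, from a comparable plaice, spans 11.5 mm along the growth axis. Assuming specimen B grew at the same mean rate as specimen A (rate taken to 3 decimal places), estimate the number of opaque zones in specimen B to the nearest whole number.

48 opaque zones

Specimen A: after corrections the count is 34 − 2 = 32 opaque zones.
A: 7.7 mm over 32 years gives 7.7 / 32 ≈ 0.241 mm/yr.
For B, 11.5 / 0.241 = 47.72 years ≈ 48 opaque zones.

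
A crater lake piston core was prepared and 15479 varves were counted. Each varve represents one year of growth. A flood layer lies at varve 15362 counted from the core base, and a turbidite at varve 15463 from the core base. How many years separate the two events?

101 years

Separation: 15463 − 15362 = 101 varves.
At one varve per year, 101 years elapsed between them.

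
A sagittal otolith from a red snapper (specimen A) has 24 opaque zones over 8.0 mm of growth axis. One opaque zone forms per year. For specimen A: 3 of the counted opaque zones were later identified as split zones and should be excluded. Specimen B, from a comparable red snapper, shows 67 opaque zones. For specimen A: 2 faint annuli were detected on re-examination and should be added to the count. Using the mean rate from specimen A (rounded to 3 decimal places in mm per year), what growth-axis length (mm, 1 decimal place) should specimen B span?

Specimen A: true opaque zone count = 24 − 3 + 2 = 23.
A: Mean rate = 8.0 mm / 23 years ≈ 0.348 mm/year.
Length of B = 0.348 × 67 = 23.3 mm.

23.3 mm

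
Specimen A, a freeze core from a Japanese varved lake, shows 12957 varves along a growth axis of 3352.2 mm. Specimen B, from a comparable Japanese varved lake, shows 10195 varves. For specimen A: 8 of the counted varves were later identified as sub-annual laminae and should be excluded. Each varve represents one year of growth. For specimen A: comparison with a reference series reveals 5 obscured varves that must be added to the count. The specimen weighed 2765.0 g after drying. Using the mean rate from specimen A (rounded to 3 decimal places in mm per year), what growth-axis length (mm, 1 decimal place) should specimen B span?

2640.5 mm

Specimen A: correcting the raw count gives 12957 − 8 + 5 = 12954 true varves.
A: Mean rate = 3352.2 mm / 12954 years ≈ 0.259 mm/year.
B's length ≈ 0.259 × 10195 = 2640.5 mm.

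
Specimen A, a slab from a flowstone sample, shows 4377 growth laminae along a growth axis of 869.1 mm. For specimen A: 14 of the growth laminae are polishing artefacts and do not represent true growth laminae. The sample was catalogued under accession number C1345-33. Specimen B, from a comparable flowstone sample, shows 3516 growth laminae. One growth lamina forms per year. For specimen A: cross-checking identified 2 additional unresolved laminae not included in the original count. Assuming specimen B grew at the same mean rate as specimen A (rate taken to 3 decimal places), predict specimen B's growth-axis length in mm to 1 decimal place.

Specimen A: true growth lamina count = 4377 − 14 + 2 = 4365.
A: Extension rate ≈ 869.1 / 4365 = 0.199 mm per year.
For B, 0.199 mm/year × 3516 years = 699.7 mm.

699.7 mm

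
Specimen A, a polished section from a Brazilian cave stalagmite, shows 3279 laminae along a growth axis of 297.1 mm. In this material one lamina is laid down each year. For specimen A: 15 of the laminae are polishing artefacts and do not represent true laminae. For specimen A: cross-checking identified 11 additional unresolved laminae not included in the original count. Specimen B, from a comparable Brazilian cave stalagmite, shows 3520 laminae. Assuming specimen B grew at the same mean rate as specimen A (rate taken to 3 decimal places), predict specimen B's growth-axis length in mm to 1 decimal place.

320.3 mm

Specimen A: after corrections the count is 3279 − 15 + 11 = 3275 laminae.
A: Mean rate = 297.1 mm / 3275 years ≈ 0.091 mm/yr.
Length of B = 0.091 × 3520 = 320.3 mm.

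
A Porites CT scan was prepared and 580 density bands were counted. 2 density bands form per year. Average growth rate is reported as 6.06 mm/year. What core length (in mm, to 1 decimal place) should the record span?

580 density bands at 2 per year is 580 / 2 = 290 years.
290 years at 6.06 mm/year gives 6.06 × 290 = 1757.4 mm.

1757.4 mm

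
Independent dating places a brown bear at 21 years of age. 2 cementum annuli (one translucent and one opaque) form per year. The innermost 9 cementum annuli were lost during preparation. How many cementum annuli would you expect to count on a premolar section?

21 years at 2 cementum annuli per year gives 21 × 2 = 42 cementum annuli.
Less the 9 uncaptured cementum annuli: 42 − 9 = 33.

33 cementum annuli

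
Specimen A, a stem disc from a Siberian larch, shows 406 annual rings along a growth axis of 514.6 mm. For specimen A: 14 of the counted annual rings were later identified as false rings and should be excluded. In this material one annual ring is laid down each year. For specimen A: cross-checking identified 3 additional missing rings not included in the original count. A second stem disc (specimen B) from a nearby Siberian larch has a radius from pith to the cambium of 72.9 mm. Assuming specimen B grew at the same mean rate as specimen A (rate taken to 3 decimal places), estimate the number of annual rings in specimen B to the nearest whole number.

Specimen A: true annual ring count = 406 − 14 + 3 = 395.
A: 514.6 mm over 395 years gives 514.6 / 395 ≈ 1.303 mm/yr.
B spans 72.9 / 1.303 = 55.95 years ≈ 56 annual rings.

56 annual rings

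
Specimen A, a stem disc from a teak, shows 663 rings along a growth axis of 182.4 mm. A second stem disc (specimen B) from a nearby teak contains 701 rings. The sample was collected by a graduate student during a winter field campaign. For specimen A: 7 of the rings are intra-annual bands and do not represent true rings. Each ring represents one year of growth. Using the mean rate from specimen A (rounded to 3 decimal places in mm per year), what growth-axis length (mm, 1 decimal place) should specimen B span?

194.9 mm

Specimen A: true ring count = 663 − 7 = 656.
A: Extension rate ≈ 182.4 / 656 = 0.278 mm/year.
For B, 0.278 mm/year × 701 years = 194.9 mm.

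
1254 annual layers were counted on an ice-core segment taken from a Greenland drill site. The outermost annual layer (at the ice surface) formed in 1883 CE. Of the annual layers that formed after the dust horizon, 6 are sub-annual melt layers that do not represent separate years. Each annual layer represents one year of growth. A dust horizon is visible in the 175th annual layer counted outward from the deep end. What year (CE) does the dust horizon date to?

810 CE

1254 − 175 = 1079 annual layers lie beyond the dust horizon toward the ice surface.
Excluding 6 false annual layers: 1079 − 6 = 1073.
Counting back 1073 years from 1883 CE places the dust horizon in 1883 − 1073 = 810 CE.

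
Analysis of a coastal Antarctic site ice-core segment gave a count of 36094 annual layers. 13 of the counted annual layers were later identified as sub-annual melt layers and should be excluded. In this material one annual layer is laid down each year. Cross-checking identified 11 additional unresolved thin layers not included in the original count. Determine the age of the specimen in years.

True annual layer count = 36094 − 13 + 11 = 36092.
One annual layer per year makes the duration 36092 years.

36092 yr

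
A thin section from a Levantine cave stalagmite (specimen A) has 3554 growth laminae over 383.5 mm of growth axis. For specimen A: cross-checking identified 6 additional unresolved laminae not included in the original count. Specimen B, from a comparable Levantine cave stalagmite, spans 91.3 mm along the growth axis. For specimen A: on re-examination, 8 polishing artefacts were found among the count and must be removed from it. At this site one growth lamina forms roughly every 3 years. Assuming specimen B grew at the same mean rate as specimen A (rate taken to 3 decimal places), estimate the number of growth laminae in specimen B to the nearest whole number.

845 growth laminae

Specimen A: correcting the raw count gives 3554 − 8 + 6 = 3552 true growth laminae.
Specimen A: multiplying by 3 years per growth lamina: 3552 × 3 = 10656 years.
A: 383.5 mm over 10656 years gives 383.5 / 10656 ≈ 0.036 mm/year.
B spans 91.3 / 0.036 = 2536.11 years; at 3 years per growth lamina that is 2536.11 / 3 ≈ 845 growth laminae.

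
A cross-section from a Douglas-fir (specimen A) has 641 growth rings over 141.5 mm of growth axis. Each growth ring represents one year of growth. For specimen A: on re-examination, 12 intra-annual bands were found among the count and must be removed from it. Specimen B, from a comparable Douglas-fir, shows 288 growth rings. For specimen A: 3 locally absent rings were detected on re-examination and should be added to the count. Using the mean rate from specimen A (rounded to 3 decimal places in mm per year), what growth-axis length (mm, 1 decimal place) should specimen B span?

Specimen A: adjusted count: 641 − 12 + 3 = 632 growth rings.
A: Extension rate ≈ 141.5 / 632 = 0.224 mm/year.
B's length ≈ 0.224 × 288 = 64.5 mm.

64.5 mm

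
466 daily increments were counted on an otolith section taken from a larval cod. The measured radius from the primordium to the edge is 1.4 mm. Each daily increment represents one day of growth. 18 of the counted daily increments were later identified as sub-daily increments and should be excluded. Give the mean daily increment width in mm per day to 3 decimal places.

Adjusted count: 466 − 18 = 448 daily increments.
1.4 mm over 448 days gives 1.4 / 448 ≈ 0.003 mm per day.

0.003 mm per day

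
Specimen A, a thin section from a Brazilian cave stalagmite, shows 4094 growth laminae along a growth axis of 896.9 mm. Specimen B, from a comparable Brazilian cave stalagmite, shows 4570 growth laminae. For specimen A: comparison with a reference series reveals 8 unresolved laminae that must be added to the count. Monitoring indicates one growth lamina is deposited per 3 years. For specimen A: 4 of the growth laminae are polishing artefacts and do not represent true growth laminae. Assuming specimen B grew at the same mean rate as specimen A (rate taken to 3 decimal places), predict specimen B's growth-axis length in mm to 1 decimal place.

1000.8 mm

Specimen A: after corrections the count is 4094 − 4 + 8 = 4098 growth laminae.
Specimen A: multiplying by 3 years per growth lamina: 4098 × 3 = 12294 years.
A: 896.9 mm over 12294 years gives 896.9 / 12294 ≈ 0.073 mm/year.
Specimen B: 4570 growth laminae at 3 years each span 4570 × 3 = 13710 years. B's length ≈ 0.073 × 13710 = 1000.8 mm.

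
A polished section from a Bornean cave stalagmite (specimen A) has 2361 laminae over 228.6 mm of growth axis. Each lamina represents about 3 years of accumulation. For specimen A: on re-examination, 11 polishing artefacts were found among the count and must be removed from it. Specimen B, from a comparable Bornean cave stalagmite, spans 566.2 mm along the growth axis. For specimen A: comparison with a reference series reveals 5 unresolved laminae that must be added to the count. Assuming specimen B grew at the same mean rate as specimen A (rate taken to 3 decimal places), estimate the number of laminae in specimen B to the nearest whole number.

5898 laminae

Specimen A: correcting the raw count gives 2361 − 11 + 5 = 2355 true laminae.
Specimen A: at 3 years per lamina, 2355 × 3 = 7065 years.
A: Mean rate = 228.6 mm / 7065 years ≈ 0.032 mm/year.
B spans 566.2 / 0.032 = 17693.75 years; at 3 years per lamina that is 17693.75 / 3 ≈ 5898 laminae.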